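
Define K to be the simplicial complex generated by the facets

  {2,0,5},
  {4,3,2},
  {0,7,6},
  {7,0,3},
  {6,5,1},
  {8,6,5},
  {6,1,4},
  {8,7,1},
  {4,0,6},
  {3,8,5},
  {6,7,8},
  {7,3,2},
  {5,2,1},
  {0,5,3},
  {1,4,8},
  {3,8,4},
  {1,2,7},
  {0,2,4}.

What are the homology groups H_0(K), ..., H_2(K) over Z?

K has 9 vertices, 27 edges, 18 triangles.
rank ∂_0 = 0, rank ∂_1 = 8 ⇒ b_0 = 9 − 0 − 8 = 1; all invariant factors of ∂_1 are 1 so no torsion. So H_0 ≅ Z.
rank ∂_1 = 8, rank ∂_2 = 18 ⇒ b_1 = 27 − 8 − 18 = 1; ∂_2 has invariant factor(s) [2] giving torsion. So H_1 ≅ Z ⊕ Z/2.
rank ∂_2 = 18, rank ∂_3 = 0 ⇒ b_2 = 18 − 18 − 0 = 0. So H_2 ≅ 0.

H_0 = Z,  H_1 = Z ⊕ Z/2,  H_2 = 0.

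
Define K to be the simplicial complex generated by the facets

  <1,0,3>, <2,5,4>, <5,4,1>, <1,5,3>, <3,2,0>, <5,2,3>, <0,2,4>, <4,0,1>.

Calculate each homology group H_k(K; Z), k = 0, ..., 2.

We work with the vertex ordering 0 < 1 < 2 < 3 < 4 < 5. The simplices of K, each written with vertices in increasing order, are:

  0-simplices (6): [0], [1], [2], [3], [4], [5]
  1-simplices (12): [0,1], [0,2], [0,3], [0,4], [1,3], [1,4], [1,5], [2,3], [2,4], [2,5], [3,5], [4,5]
  2-simplices (8): [0,1,3], [0,1,4], [0,2,3], [0,2,4], [1,3,5], [1,4,5], [2,3,5], [2,4,5]

so the chain groups are C_0 ≅ Z^6, C_1 ≅ Z^12, C_2 ≅ Z^8.

Boundary ∂_1: C_1 → C_0 is given by ∂[p,q] = [q] − [p]. For instance
  ∂[1,3] = [3] − [1].
The resulting 6×12 matrix has rank 5, and its Smith normal form has invariant factors (1,1,1,1,1).

The boundary map ∂_2: C_2 → C_1 acts by ∂[p,q,r] = [q,r] − [p,r] + [p,q]. For instance
  ∂[0,2,3] = [2,3] − [0,3] + [0,2],
  ∂[1,3,5] = [3,5] − [1,5] + [1,3].
As a 12×8 matrix over Z this has rank 7, with invariant factors (1,1,1,1,1,1,1).

Computing H_k = (kernel of ∂_k) / (image of ∂_{k+1}):

  H_0: rank C_0 − rank ∂_1 = 6 − 5 = 1, and the invariant factors of ∂_1 are all 1, so H_0 = Z.
  H_1: rank ker ∂_1 − rank ∂_2 = (12 − 5) − 7 = 0, and the invariant factors of ∂_2 are all 1, so H_1 = 0.
  H_2: rank ker ∂_2 − rank ∂_3 = (8 − 7) − 0 = 1, and there is no ∂_3, so H_2 = Z.

(K is a triangulation of the 2-sphere S^2.)

H_0 = Z,  H_1 = 0,  H_2 = Z.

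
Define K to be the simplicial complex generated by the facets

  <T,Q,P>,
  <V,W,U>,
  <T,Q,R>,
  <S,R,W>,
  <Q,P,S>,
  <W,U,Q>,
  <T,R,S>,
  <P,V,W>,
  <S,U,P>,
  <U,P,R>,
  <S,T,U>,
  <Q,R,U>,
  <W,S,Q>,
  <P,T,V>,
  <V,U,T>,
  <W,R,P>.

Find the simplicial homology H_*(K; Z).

H_0 = Z,  H_1 = Z^2,  H_2 = Z.

Order the vertices as P < Q < R < S < T < U < V < W. Listing each simplex with vertices in this order, K has dimension 2 with simplices:

  0-simplices (8): P, Q, R, S, T, U, V, W
  1-simplices (24): PQ, PR, PS, PT, PU, PV, PW, QR, QS, QT, QU, QW, RS, RT, RU, RW, ST, SU, SW, TU, TV, UV, UW, VW
  2-simplices (16): PQS, PQT, PRU, PRW, PSU, PTV, PVW, QRT, QRU, QSW, QUW, RST, RSW, STU, TUV, UVW

giving chain groups C_0 ≅ Z^8, C_1 ≅ Z^24, C_2 ≅ Z^16.

∂_1: C_1 → C_0 sends each edge [p,q] (with p < q) to q − p. For instance
  ∂PR = R − P.
The 8×24 boundary matrix has rank 7 and Smith normal form diag(1,1,1,1,1,1,1).

The boundary map ∂_2: C_2 → C_1 acts by ∂[p,q,r] = [q,r] − [p,r] + [p,q]. For instance
  ∂TUV = UV − TV + TU,
  ∂RSW = SW − RW + RS.
This gives a 24×16 integer matrix of rank 15; reducing to Smith normal form yields diagonal entries (1,1,1,1,1,1,1,1,1,1,1,1,1,1,1).

Computing H_k = (kernel of ∂_k) / (image of ∂_{k+1}):

  H_0: rank C_0 − rank ∂_1 = 8 − 7 = 1, and the invariant factors of ∂_1 are all 1, so H_0 ≅ Z.
  H_1: rank ker ∂_1 − rank ∂_2 = (24 − 7) − 15 = 2, and the invariant factors of ∂_2 are all 1, so H_1 ≅ Z^2.
  H_2: rank ker ∂_2 − rank ∂_3 = (16 − 15) − 0 = 1, and there is no ∂_3, so H_2 ≅ Z.

As a check, the Euler characteristic is 8 − 24 + 16 = 0, which agrees with 1 − 2 + 1 = 0.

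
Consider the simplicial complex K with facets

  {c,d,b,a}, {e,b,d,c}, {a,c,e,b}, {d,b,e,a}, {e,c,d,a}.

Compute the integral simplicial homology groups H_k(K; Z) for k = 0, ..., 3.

Order the vertices as a < b < c < d < e. Listing each simplex with vertices in this order, K has dimension 3 with simplices:

  0-simplices (5): a, b, c, d, e
  1-simplices (10): ab, ac, ad, ae, bc, bd, be, cd, ce, de
  2-simplices (10): abc, abd, abe, acd, ace, ade, bcd, bce, bde, cde
  3-simplices (5): abcd, abce, abde, acde, bcde

Hence C_0 ≅ Z^5, C_1 ≅ Z^10, C_2 ≅ Z^10, C_3 ≅ Z^5.

The boundary map ∂_1: C_1 → C_0 is given by ∂[p,q] = [q] − [p]. For instance
  ∂bd = d − b.
The 5×10 boundary matrix has rank 4 and Smith normal form diag(1,1,1,1).

The boundary map ∂_2: C_2 → C_1 sends each 2-simplex [p,q,r] to [q,r] − [p,r] + [p,q]. For instance
  ∂ade = de − ae + ad,
  ∂cde = de − ce + cd.
As a 10×10 matrix over Z this has rank 6, with invariant factors (1,1,1,1,1,1).

∂_3: C_3 → C_2 sends each 3-simplex σ to the alternating sum Σ_i (−1)^i (σ with its i-th vertex removed). For instance
  ∂abcd = bcd − acd + abd − abc,
  ∂abde = bde − ade + abe − abd.
The resulting 10×5 matrix has rank 4, and its Smith normal form has invariant factors (1,1,1,1).

Computing H_k = (kernel of ∂_k) / (image of ∂_{k+1}):

  H_0: rank C_0 − rank ∂_1 = 5 − 4 = 1, and the invariant factors of ∂_1 are all 1, so H_0 = Z.
  H_1: rank ker ∂_1 − rank ∂_2 = (10 − 4) − 6 = 0, and the invariant factors of ∂_2 are all 1, so H_1 = 0.
  H_2: rank ker ∂_2 − rank ∂_3 = (10 − 6) − 4 = 0, and the invariant factors of ∂_3 are all 1, so H_2 = 0.
  H_3: rank ker ∂_3 − rank ∂_4 = (5 − 4) − 0 = 1, and there is no ∂_4, so H_3 = Z.

H_0 = Z,  H_1 = 0,  H_2 = 0,  H_3 = Z.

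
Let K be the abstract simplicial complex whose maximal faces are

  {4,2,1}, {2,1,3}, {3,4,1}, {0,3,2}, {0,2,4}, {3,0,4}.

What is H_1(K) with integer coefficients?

H_1 = 0.

Fix the vertex order 0 < 1 < 2 < 3 < 4 and write every simplex with vertices in increasing order. Then dim K = 2 and the simplices of K are:

  0-simplices (5): [0], [1], [2], [3], [4]
  1-simplices (9): [0,2], [0,3], [0,4], [1,2], [1,3], [1,4], [2,3], [2,4], [3,4]
  2-simplices (6): [0,2,3], [0,2,4], [0,3,4], [1,2,3], [1,2,4], [1,3,4]

giving chain groups C_0 ≅ Z^5, C_1 ≅ Z^9, C_2 ≅ Z^6.

Boundary ∂_1: C_1 → C_0 maps an edge to its endpoints' difference, ∂[p,q] = q − p. For instance
  ∂[0,3] = [3] − [0].
This gives a 5×9 integer matrix of rank 4; reducing to Smith normal form yields diagonal entries (1,1,1,1).

The boundary map ∂_2: C_2 → C_1 maps a triangle to the signed sum of its edges. For instance
  ∂[1,2,3] = [2,3] − [1,3] + [1,2],
  ∂[1,3,4] = [3,4] − [1,4] + [1,3].
The resulting 9×6 matrix has rank 5, and its Smith normal form has invariant factors (1,1,1,1,1).

Computing H_k = (kernel of ∂_k) / (image of ∂_{k+1}):

  H_1: rank ker ∂_1 − rank ∂_2 = (9 − 4) − 5 = 0, and the invariant factors of ∂_2 are all 1, so H_1 = 0.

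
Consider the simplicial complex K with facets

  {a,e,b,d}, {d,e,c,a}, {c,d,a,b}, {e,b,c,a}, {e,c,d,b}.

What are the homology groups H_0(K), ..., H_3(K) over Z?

H_0 = Z,  H_1 = 0,  H_2 = 0,  H_3 = Z.

K has 5 vertices, 10 edges, 10 triangles, 5 3-simplices.
rank ∂_0 = 0, rank ∂_1 = 4 ⇒ b_0 = 5 − 0 − 4 = 1; all invariant factors of ∂_1 are 1 so no torsion. So H_0 = Z.
rank ∂_1 = 4, rank ∂_2 = 6 ⇒ b_1 = 10 − 4 − 6 = 0; all invariant factors of ∂_2 are 1 so no torsion. So H_1 = 0.
rank ∂_2 = 6, rank ∂_3 = 4 ⇒ b_2 = 10 − 6 − 4 = 0; all invariant factors of ∂_3 are 1 so no torsion. So H_2 = 0.
rank ∂_3 = 4, rank ∂_4 = 0 ⇒ b_3 = 5 − 4 − 0 = 1. So H_3 = Z.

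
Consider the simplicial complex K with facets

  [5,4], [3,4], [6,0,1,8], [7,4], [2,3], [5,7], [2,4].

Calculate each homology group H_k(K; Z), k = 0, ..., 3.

H_0 ≅ Z^2,  H_1 ≅ Z^2,  H_2 = 0,  H_3 = 0.

K has 9 vertices, 12 edges, 4 triangles, 1 3-simplex.
rank ∂_0 = 0, rank ∂_1 = 7 ⇒ b_0 = 9 − 0 − 7 = 2; all invariant factors of ∂_1 are 1 so no torsion. So H_0 = Z^2.
rank ∂_1 = 7, rank ∂_2 = 3 ⇒ b_1 = 12 − 7 − 3 = 2; all invariant factors of ∂_2 are 1 so no torsion. So H_1 = Z^2.
rank ∂_2 = 3, rank ∂_3 = 1 ⇒ b_2 = 4 − 3 − 1 = 0; all invariant factors of ∂_3 are 1 so no torsion. So H_2 = 0.
rank ∂_3 = 1, rank ∂_4 = 0 ⇒ b_3 = 1 − 1 − 0 = 0. So H_3 = 0.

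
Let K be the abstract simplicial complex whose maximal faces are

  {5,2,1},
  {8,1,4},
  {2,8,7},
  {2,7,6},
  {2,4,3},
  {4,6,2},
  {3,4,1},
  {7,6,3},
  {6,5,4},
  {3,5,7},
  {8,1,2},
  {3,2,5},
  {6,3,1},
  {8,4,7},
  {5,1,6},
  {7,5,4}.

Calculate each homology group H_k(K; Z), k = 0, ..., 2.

H_0 ≅ Z,  H_1 ≅ Z^2,  H_2 ≅ Z.

Order the vertices as 1 < 2 < 3 < 4 < 5 < 6 < 7 < 8. Listing each simplex with vertices in this order, K has dimension 2 with simplices:

  0-simplices (8): [1], [2], [3], [4], [5], [6], [7], [8]
  1-simplices (24): (24 of them)
  2-simplices (16): [1,2,5], [1,2,8], [1,3,4], [1,3,6], [1,4,8], [1,5,6], [2,3,4], [2,3,5], [2,4,6], [2,6,7], [2,7,8], [3,5,7], [3,6,7], [4,5,6], [4,5,7], [4,7,8]

Hence C_0 ≅ Z^8, C_1 ≅ Z^24, C_2 ≅ Z^16.

The boundary map ∂_1: C_1 → C_0 is given by ∂[p,q] = [q] − [p].
The 8×24 boundary matrix has rank 7 and Smith normal form diag(1,1,1,1,1,1,1).

Boundary ∂_2: C_2 → C_1 sends each 2-simplex [p,q,r] to [q,r] − [p,r] + [p,q]. For instance
  ∂[2,7,8] = [7,8] − [2,8] + [2,7],
  ∂[1,2,5] = [2,5] − [1,5] + [1,2].
The resulting 24×16 matrix has rank 15, and its Smith normal form has invariant factors (1,1,1,1,1,1,1,1,1,1,1,1,1,1,1).

Computing H_k = (kernel of ∂_k) / (image of ∂_{k+1}):

  H_0: rank C_0 − rank ∂_1 = 8 − 7 = 1, and the invariant factors of ∂_1 are all 1, so H_0 = Z.
  H_1: rank ker ∂_1 − rank ∂_2 = (24 − 7) − 15 = 2, and the invariant factors of ∂_2 are all 1, so H_1 = Z^2.
  H_2: rank ker ∂_2 − rank ∂_3 = (16 − 15) − 0 = 1, and there is no ∂_3, so H_2 = Z.

(K is a triangulation of the torus T^2.)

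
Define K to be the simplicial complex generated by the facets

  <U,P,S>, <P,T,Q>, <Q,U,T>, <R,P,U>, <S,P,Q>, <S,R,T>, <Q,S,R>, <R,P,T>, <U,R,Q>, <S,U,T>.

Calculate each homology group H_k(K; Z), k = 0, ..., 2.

Take the total order P < Q < R < S < T < U on the vertex set. Then K (dimension 2) consists of the simplices:

  0-simplices (6): P, Q, R, S, T, U
  1-simplices (15): PQ, PR, PS, PT, PU, QR, QS, QT, QU, RS, RT, RU, ST, SU, TU
  2-simplices (10): PQS, PQT, PRT, PRU, PSU, QRS, QRU, QTU, RST, STU

giving chain groups C_0 ≅ Z^6, C_1 ≅ Z^15, C_2 ≅ Z^10.

The boundary map ∂_1: C_1 → C_0 is given by ∂[p,q] = [q] − [p]. For instance
  ∂PR = R − P.
The resulting 6×15 matrix has rank 5, and its Smith normal form has invariant factors (1,1,1,1,1).

The boundary map ∂_2: C_2 → C_1 maps a triangle to the signed sum of its edges. For instance
  ∂PRU = RU − PU + PR,
  ∂STU = TU − SU + ST.
As a 15×10 matrix over Z this has rank 10, with invariant factors (1,1,1,1,1,1,1,1,1,2).

From H_k ≅ ker(∂_k) / im(∂_{k+1}) we obtain:

  H_0: rank C_0 − rank ∂_1 = 6 − 5 = 1, and the invariant factors of ∂_1 are all 1, so H_0 ≅ Z.
  H_1: rank ker ∂_1 − rank ∂_2 = (15 − 5) − 10 = 0, and ∂_2 has invariant factor 2 > 1, so H_1 ≅ Z/2Z.
  H_2: rank ker ∂_2 − rank ∂_3 = (10 − 10) − 0 = 0, and there is no ∂_3, so H_2 ≅ 0.

(K is a triangulation of the real projective plane RP^2.)

H_0 ≅ Z,  H_1 ≅ Z/2Z,  H_2 = 0.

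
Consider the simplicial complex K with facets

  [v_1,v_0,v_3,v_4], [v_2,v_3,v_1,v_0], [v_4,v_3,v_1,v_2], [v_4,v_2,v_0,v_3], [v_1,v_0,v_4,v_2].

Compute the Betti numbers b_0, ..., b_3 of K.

We work with the vertex ordering v_0 < v_1 < v_2 < v_3 < v_4. The simplices of K, each written with vertices in increasing order, are:

  0-simplices (5): [v_0], [v_1], [v_2], [v_3], [v_4]
  1-simplices (10): [v_0,v_1], [v_0,v_2], [v_0,v_3], [v_0,v_4], [v_1,v_2], [v_1,v_3], [v_1,v_4], [v_2,v_3], [v_2,v_4], [v_3,v_4]
  2-simplices (10): [v_0,v_1,v_2], [v_0,v_1,v_3], [v_0,v_1,v_4], [v_0,v_2,v_3], [v_0,v_2,v_4], [v_0,v_3,v_4], [v_1,v_2,v_3], [v_1,v_2,v_4], [v_1,v_3,v_4], [v_2,v_3,v_4]
  3-simplices (5): [v_0,v_1,v_2,v_3], [v_0,v_1,v_2,v_4], [v_0,v_1,v_3,v_4], [v_0,v_2,v_3,v_4], [v_1,v_2,v_3,v_4]

giving chain groups C_0 ≅ Z^5, C_1 ≅ Z^10, C_2 ≅ Z^10, C_3 ≅ Z^5.

Boundary ∂_1: C_1 → C_0 maps an edge to its endpoints' difference, ∂[p,q] = q − p. For instance
  ∂[v_0,v_4] = [v_4] − [v_0].
The 5×10 boundary matrix has rank 4 and Smith normal form diag(1,1,1,1).

∂_2: C_2 → C_1 acts by ∂[p,q,r] = [q,r] − [p,r] + [p,q]. For instance
  ∂[v_1,v_2,v_4] = [v_2,v_4] − [v_1,v_4] + [v_1,v_2],
  ∂[v_0,v_1,v_3] = [v_1,v_3] − [v_0,v_3] + [v_0,v_1].
As a 10×10 matrix over Z this has rank 6, with invariant factors (1,1,1,1,1,1).

∂_3: C_3 → C_2 sends each 3-simplex σ to the alternating sum Σ_i (−1)^i (σ with its i-th vertex removed). For instance
  ∂[v_0,v_1,v_2,v_4] = [v_1,v_2,v_4] − [v_0,v_2,v_4] + [v_0,v_1,v_4] − [v_0,v_1,v_2],
  ∂[v_0,v_1,v_3,v_4] = [v_1,v_3,v_4] − [v_0,v_3,v_4] + [v_0,v_1,v_4] − [v_0,v_1,v_3].
This gives a 10×5 integer matrix of rank 4; reducing to Smith normal form yields diagonal entries (1,1,1,1).

Now H_k = ker ∂_k / im ∂_{k+1}, so:

  H_0: rank C_0 − rank ∂_1 = 5 − 4 = 1, and the invariant factors of ∂_1 are all 1, so H_0 ≅ Z.
  H_1: rank ker ∂_1 − rank ∂_2 = (10 − 4) − 6 = 0, and the invariant factors of ∂_2 are all 1, so H_1 ≅ 0.
  H_2: rank ker ∂_2 − rank ∂_3 = (10 − 6) − 4 = 0, and the invariant factors of ∂_3 are all 1, so H_2 ≅ 0.
  H_3: rank ker ∂_3 − rank ∂_4 = (5 − 4) − 0 = 1, and there is no ∂_4, so H_3 ≅ Z.

As a check, the Euler characteristic is 5 − 10 + 10 − 5 = 0, which agrees with 1 − 0 + 0 − 1 = 0.

Hence the Betti numbers are b_0 = 1, b_1 = 0, b_2 = 0, b_3 = 1.

b_0 = 1, b_1 = 0, b_2 = 0, b_3 = 1.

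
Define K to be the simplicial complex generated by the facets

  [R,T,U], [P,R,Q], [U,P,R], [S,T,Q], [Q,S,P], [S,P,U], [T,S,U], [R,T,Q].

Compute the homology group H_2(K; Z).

Order the vertices as P < Q < R < S < T < U. Listing each simplex with vertices in this order, K has dimension 2 with simplices:

  0-simplices (6): P, Q, R, S, T, U
  1-simplices (12): PQ, PR, PS, PU, QR, QS, QT, RT, RU, ST, SU, TU
  2-simplices (8): PQR, PQS, PRU, PSU, QRT, QST, RTU, STU

Hence C_0 ≅ Z^6, C_1 ≅ Z^12, C_2 ≅ Z^8.

Boundary ∂_1: C_1 → C_0 is given by ∂[p,q] = [q] − [p]. For instance
  ∂PQ = Q − P.
The 6×12 boundary matrix has rank 5 and Smith normal form diag(1,1,1,1,1).

The boundary map ∂_2: C_2 → C_1 sends each 2-simplex [p,q,r] to [q,r] − [p,r] + [p,q]. For instance
  ∂STU = TU − SU + ST,
  ∂PQS = QS − PS + PQ.
As a 12×8 matrix over Z this has rank 7, with invariant factors (1,1,1,1,1,1,1).

From H_k ≅ ker(∂_k) / im(∂_{k+1}) we obtain:

  H_2: rank ker ∂_2 − rank ∂_3 = (8 − 7) − 0 = 1, and there is no ∂_3, so H_2 = Z.

H_2 ≅ Z.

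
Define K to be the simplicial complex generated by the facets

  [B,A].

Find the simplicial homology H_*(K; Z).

H_0 = Z,  H_1 = 0.

We work with the vertex ordering A < B. The simplices of K, each written with vertices in increasing order, are:

  0-simplices (2): A, B
  1-simplices (1): AB

Hence C_0 ≅ Z^2, C_1 ≅ Z^1.

The boundary map ∂_1: C_1 → C_0 is given by ∂[p,q] = [q] − [p].
As a 2×1 matrix over Z this has rank 1, with invariant factors (1).

Computing H_k = (kernel of ∂_k) / (image of ∂_{k+1}):

  H_0: rank C_0 − rank ∂_1 = 2 − 1 = 1, and the invariant factors of ∂_1 are all 1, so H_0 = Z.
  H_1: rank ker ∂_1 − rank ∂_2 = (1 − 1) − 0 = 0, and there is no ∂_2, so H_1 = 0.

As a check, the Euler characteristic is 2 − 1 = 1, which agrees with 1 − 0 = 1.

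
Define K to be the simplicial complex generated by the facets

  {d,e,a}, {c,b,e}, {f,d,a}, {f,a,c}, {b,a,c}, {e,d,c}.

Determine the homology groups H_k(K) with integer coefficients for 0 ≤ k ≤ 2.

H_0 = Z,  H_1 = Z,  H_2 = 0.

K has 6 vertices, 12 edges, 6 triangles.
rank ∂_0 = 0, rank ∂_1 = 5 ⇒ b_0 = 6 − 0 − 5 = 1; all invariant factors of ∂_1 are 1 so no torsion. So H_0 ≅ Z.
rank ∂_1 = 5, rank ∂_2 = 6 ⇒ b_1 = 12 − 5 − 6 = 1; all invariant factors of ∂_2 are 1 so no torsion. So H_1 ≅ Z.
rank ∂_2 = 6, rank ∂_3 = 0 ⇒ b_2 = 6 − 6 − 0 = 0. So H_2 ≅ 0.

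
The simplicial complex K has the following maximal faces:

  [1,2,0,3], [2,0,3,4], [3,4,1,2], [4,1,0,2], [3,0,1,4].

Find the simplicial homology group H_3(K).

H_3 = Z.

Take the total order 0 < 1 < 2 < 3 < 4 on the vertex set. Then K (dimension 3) consists of the simplices:

  0-simplices (5): [0], [1], [2], [3], [4]
  1-simplices (10): [0,1], [0,2], [0,3], [0,4], [1,2], [1,3], [1,4], [2,3], [2,4], [3,4]
  2-simplices (10): [0,1,2], [0,1,3], [0,1,4], [0,2,3], [0,2,4], [0,3,4], [1,2,3], [1,2,4], [1,3,4], [2,3,4]
  3-simplices (5): [0,1,2,3], [0,1,2,4], [0,1,3,4], [0,2,3,4], [1,2,3,4]

so the chain groups are C_0 ≅ Z^5, C_1 ≅ Z^10, C_2 ≅ Z^10, C_3 ≅ Z^5.

∂_1: C_1 → C_0 is given by ∂[p,q] = [q] − [p].
This gives a 5×10 integer matrix of rank 4; reducing to Smith normal form yields diagonal entries (1,1,1,1).

Boundary ∂_2: C_2 → C_1 acts by ∂[p,q,r] = [q,r] − [p,r] + [p,q]. For instance
  ∂[0,1,4] = [1,4] − [0,4] + [0,1],
  ∂[0,2,4] = [2,4] − [0,4] + [0,2].
As a 10×10 matrix over Z this has rank 6, with invariant factors (1,1,1,1,1,1).

The boundary map ∂_3: C_3 → C_2 sends each 3-simplex σ to the alternating sum Σ_i (−1)^i (σ with its i-th vertex removed). For instance
  ∂[0,1,3,4] = [1,3,4] − [0,3,4] + [0,1,4] − [0,1,3],
  ∂[0,2,3,4] = [2,3,4] − [0,3,4] + [0,2,4] − [0,2,3].
The resulting 10×5 matrix has rank 4, and its Smith normal form has invariant factors (1,1,1,1).

Computing H_k = (kernel of ∂_k) / (image of ∂_{k+1}):

  H_3: rank ker ∂_3 − rank ∂_4 = (5 − 4) − 0 = 1, and there is no ∂_4, so H_3 = Z.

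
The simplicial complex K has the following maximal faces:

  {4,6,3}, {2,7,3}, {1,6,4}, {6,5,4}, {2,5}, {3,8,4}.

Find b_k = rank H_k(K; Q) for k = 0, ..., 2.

b_0 = 1, b_1 = 1, b_2 = 0.

We work with the vertex ordering 1 < 2 < 3 < 4 < 5 < 6 < 7 < 8. The simplices of K, each written with vertices in increasing order, are:

  0-simplices (8): [1], [2], [3], [4], [5], [6], [7], [8]
  1-simplices (13): [1,4], [1,6], [2,3], [2,5], [2,7], [3,4], [3,6], [3,7], [3,8], [4,5], [4,6], [4,8], [5,6]
  2-simplices (5): [1,4,6], [2,3,7], [3,4,6], [3,4,8], [4,5,6]

so the chain groups are C_0 ≅ Z^8, C_1 ≅ Z^13, C_2 ≅ Z^5.

Boundary ∂_1: C_1 → C_0 maps an edge to its endpoints' difference, ∂[p,q] = q − p. For instance
  ∂[1,4] = [4] − [1].
This gives a 8×13 integer matrix of rank 7; reducing to Smith normal form yields diagonal entries (1,1,1,1,1,1,1).

Boundary ∂_2: C_2 → C_1 maps a triangle to the signed sum of its edges. For instance
  ∂[3,4,8] = [4,8] − [3,8] + [3,4],
  ∂[1,4,6] = [4,6] − [1,6] + [1,4].
The 13×5 boundary matrix has rank 5 and Smith normal form diag(1,1,1,1,1).

Now H_k = ker ∂_k / im ∂_{k+1}, so:

  H_0: rank C_0 − rank ∂_1 = 8 − 7 = 1, and the invariant factors of ∂_1 are all 1, so H_0 = Z.
  H_1: rank ker ∂_1 − rank ∂_2 = (13 − 7) − 5 = 1, and the invariant factors of ∂_2 are all 1, so H_1 = Z.
  H_2: rank ker ∂_2 − rank ∂_3 = (5 − 5) − 0 = 0, and there is no ∂_3, so H_2 = 0.

As a check, the Euler characteristic is 8 − 13 + 5 = 0, which agrees with 1 − 1 + 0 = 0.

Hence the Betti numbers are b_0 = 1, b_1 = 1, b_2 = 0.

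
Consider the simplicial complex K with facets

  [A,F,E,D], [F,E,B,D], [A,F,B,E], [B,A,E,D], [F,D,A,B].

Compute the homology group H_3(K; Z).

Take the total order A < B < D < E < F on the vertex set. Then K (dimension 3) consists of the simplices:

  0-simplices (5): A, B, D, E, F
  1-simplices (10): AB, AD, AE, AF, BD, BE, BF, DE, DF, EF
  2-simplices (10): ABD, ABE, ABF, ADE, ADF, AEF, BDE, BDF, BEF, DEF
  3-simplices (5): ABDE, ABDF, ABEF, ADEF, BDEF

so the chain groups are C_0 ≅ Z^5, C_1 ≅ Z^10, C_2 ≅ Z^10, C_3 ≅ Z^5.

∂_1: C_1 → C_0 is given by ∂[p,q] = [q] − [p].
The 5×10 boundary matrix has rank 4 and Smith normal form diag(1,1,1,1).

∂_2: C_2 → C_1 sends each 2-simplex [p,q,r] to [q,r] − [p,r] + [p,q]. For instance
  ∂BDF = DF − BF + BD,
  ∂ADF = DF − AF + AD.
The 10×10 boundary matrix has rank 6 and Smith normal form diag(1,1,1,1,1,1).

Boundary ∂_3: C_3 → C_2 sends each 3-simplex σ to the alternating sum Σ_i (−1)^i (σ with its i-th vertex removed). For instance
  ∂ADEF = DEF − AEF + ADF − ADE,
  ∂ABDE = BDE − ADE + ABE − ABD.
As a 10×5 matrix over Z this has rank 4, with invariant factors (1,1,1,1).

Reading off H_k = ker ∂_k / im ∂_{k+1}:

  H_3: rank ker ∂_3 − rank ∂_4 = (5 − 4) − 0 = 1, and there is no ∂_4, so H_3 ≅ Z.

(K is a triangulation of the 3-sphere S^3.)

H_3 ≅ Z.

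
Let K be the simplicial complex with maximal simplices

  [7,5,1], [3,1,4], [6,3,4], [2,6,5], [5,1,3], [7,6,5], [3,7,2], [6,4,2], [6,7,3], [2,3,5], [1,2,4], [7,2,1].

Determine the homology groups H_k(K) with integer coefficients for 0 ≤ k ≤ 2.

Fix the vertex order 1 < 2 < 3 < 4 < 5 < 6 < 7 and write every simplex with vertices in increasing order. Then dim K = 2 and the simplices of K are:

  0-simplices (7): [1], [2], [3], [4], [5], [6], [7]
  1-simplices (18): [1,2], [1,3], [1,4], [1,5], [1,7], [2,3], [2,4], [2,5], [2,6], [2,7], [3,4], [3,5], [3,6], [3,7], [4,6], [5,6], [5,7], [6,7]
  2-simplices (12): [1,2,4], [1,2,7], [1,3,4], [1,3,5], [1,5,7], [2,3,5], [2,3,7], [2,4,6], [2,5,6], [3,4,6], [3,6,7], [5,6,7]

so the chain groups are C_0 ≅ Z^7, C_1 ≅ Z^18, C_2 ≅ Z^12.

∂_1: C_1 → C_0 sends each edge [p,q] (with p < q) to q − p.
The resulting 7×18 matrix has rank 6, and its Smith normal form has invariant factors (1,1,1,1,1,1).

∂_2: C_2 → C_1 maps a triangle to the signed sum of its edges. For instance
  ∂[1,5,7] = [5,7] − [1,7] + [1,5],
  ∂[1,3,5] = [3,5] − [1,5] + [1,3].
This gives a 18×12 integer matrix of rank 12; reducing to Smith normal form yields diagonal entries (1,1,1,1,1,1,1,1,1,1,1,2).

Computing H_k = (kernel of ∂_k) / (image of ∂_{k+1}):

  H_0: rank C_0 − rank ∂_1 = 7 − 6 = 1, and the invariant factors of ∂_1 are all 1, so H_0 ≅ Z.
  H_1: rank ker ∂_1 − rank ∂_2 = (18 − 6) − 12 = 0, and ∂_2 has invariant factor 2 > 1, so H_1 ≅ Z/2.
  H_2: rank ker ∂_2 − rank ∂_3 = (12 − 12) − 0 = 0, and there is no ∂_3, so H_2 ≅ 0.

H_0 = Z,  H_1 = Z/2,  H_2 = 0.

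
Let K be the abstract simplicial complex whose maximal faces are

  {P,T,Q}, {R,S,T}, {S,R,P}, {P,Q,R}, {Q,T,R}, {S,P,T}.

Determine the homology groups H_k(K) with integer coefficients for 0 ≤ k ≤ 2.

Order the vertices as P < Q < R < S < T. Listing each simplex with vertices in this order, K has dimension 2 with simplices:

  0-simplices (5): P, Q, R, S, T
  1-simplices (9): PQ, PR, PS, PT, QR, QT, RS, RT, ST
  2-simplices (6): PQR, PQT, PRS, PST, QRT, RST

Hence C_0 ≅ Z^5, C_1 ≅ Z^9, C_2 ≅ Z^6.

Boundary ∂_1: C_1 → C_0 is given by ∂[p,q] = [q] − [p]. For instance
  ∂RT = T − R.
The resulting 5×9 matrix has rank 4, and its Smith normal form has invariant factors (1,1,1,1).

∂_2: C_2 → C_1 acts by ∂[p,q,r] = [q,r] − [p,r] + [p,q]. For instance
  ∂PST = ST − PT + PS,
  ∂PRS = RS − PS + PR.
This gives a 9×6 integer matrix of rank 5; reducing to Smith normal form yields diagonal entries (1,1,1,1,1).

From H_k ≅ ker(∂_k) / im(∂_{k+1}) we obtain:

  H_0: rank C_0 − rank ∂_1 = 5 − 4 = 1, and the invariant factors of ∂_1 are all 1, so H_0 = Z.
  H_1: rank ker ∂_1 − rank ∂_2 = (9 − 4) − 5 = 0, and the invariant factors of ∂_2 are all 1, so H_1 = 0.
  H_2: rank ker ∂_2 − rank ∂_3 = (6 − 5) − 0 = 1, and there is no ∂_3, so H_2 = Z.

H_0 ≅ Z,  H_1 = 0,  H_2 ≅ Z.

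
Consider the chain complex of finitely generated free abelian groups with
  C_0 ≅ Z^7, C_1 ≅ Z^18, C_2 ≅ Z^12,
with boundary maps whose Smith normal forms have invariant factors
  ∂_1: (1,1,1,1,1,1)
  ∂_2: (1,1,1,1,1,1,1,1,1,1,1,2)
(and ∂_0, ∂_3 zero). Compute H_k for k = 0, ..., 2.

H_0: b_0 = 7 − 0 − 6 = 1; torsion from ∂_1 factors > 1: none. So H_0 ≅ Z.
H_1: b_1 = 18 − 6 − 12 = 0; torsion from ∂_2 factors > 1: [2]. So H_1 ≅ Z_2.
H_2: b_2 = 12 − 12 − 0 = 0; torsion from ∂_3 factors > 1: none. So H_2 ≅ 0.

H_0 ≅ Z,  H_1 ≅ Z_2,  H_2 = 0.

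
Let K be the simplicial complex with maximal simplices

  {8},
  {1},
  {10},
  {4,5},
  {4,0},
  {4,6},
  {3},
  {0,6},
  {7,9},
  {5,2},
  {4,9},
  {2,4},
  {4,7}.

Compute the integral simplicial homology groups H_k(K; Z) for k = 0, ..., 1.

H_0 = Z^5,  H_1 = Z^3.

Take the total order 0 < 1 < 2 < 3 < 4 < 5 < 6 < 7 < 8 < 9 < 10 on the vertex set. Then K (dimension 1) consists of the simplices:

  0-simplices (11): [0], [1], [2], [3], [4], [5], [6], [7], [8], [9], [10]
  1-simplices (9): [0,4], [0,6], [2,4], [2,5], [4,5], [4,6], [4,7], [4,9], [7,9]

giving chain groups C_0 ≅ Z^11, C_1 ≅ Z^9.

∂_1: C_1 → C_0 sends each edge [p,q] (with p < q) to q − p.
The 11×9 boundary matrix has rank 6 and Smith normal form diag(1,1,1,1,1,1).

Computing H_k = (kernel of ∂_k) / (image of ∂_{k+1}):

  H_0: rank C_0 − rank ∂_1 = 11 − 6 = 5, and the invariant factors of ∂_1 are all 1, so H_0 = Z^5.
  H_1: rank ker ∂_1 − rank ∂_2 = (9 − 6) − 0 = 3, and there is no ∂_2, so H_1 = Z^3.

(K is a triangulation of the disjoint union of a wedge of 3 circles and a set of 4 points.)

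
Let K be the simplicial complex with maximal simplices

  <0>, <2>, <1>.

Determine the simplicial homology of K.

H_0 ≅ Z^3.

Order the vertices as 0 < 1 < 2. Listing each simplex with vertices in this order, K has dimension 0 with simplices:

  0-simplices (3): [0], [1], [2]

Hence C_0 ≅ Z^3.

From H_k ≅ ker(∂_k) / im(∂_{k+1}) we obtain:

  H_0: rank C_0 − rank ∂_1 = 3 − 0 = 3, and there is no ∂_1, so H_0 = Z^3.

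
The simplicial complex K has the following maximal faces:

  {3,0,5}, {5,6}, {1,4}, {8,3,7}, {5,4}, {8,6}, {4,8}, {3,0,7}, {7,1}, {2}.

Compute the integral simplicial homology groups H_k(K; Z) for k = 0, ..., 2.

H_0 = Z^2,  H_1 = Z^3,  H_2 = 0.

K has 9 vertices, 13 edges, 3 triangles.
rank ∂_0 = 0, rank ∂_1 = 7 ⇒ b_0 = 9 − 0 − 7 = 2; all invariant factors of ∂_1 are 1 so no torsion. So H_0 = Z^2.
rank ∂_1 = 7, rank ∂_2 = 3 ⇒ b_1 = 13 − 7 − 3 = 3; all invariant factors of ∂_2 are 1 so no torsion. So H_1 = Z^3.
rank ∂_2 = 3, rank ∂_3 = 0 ⇒ b_2 = 3 − 3 − 0 = 0. So H_2 = 0.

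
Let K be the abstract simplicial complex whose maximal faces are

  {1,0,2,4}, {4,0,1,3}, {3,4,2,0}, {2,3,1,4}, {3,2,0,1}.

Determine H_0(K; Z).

H_0 = Z.

Take the total order 0 < 1 < 2 < 3 < 4 on the vertex set. Then K (dimension 3) consists of the simplices:

  0-simplices (5): [0], [1], [2], [3], [4]
  1-simplices (10): [0,1], [0,2], [0,3], [0,4], [1,2], [1,3], [1,4], [2,3], [2,4], [3,4]
  2-simplices (10): [0,1,2], [0,1,3], [0,1,4], [0,2,3], [0,2,4], [0,3,4], [1,2,3], [1,2,4], [1,3,4], [2,3,4]
  3-simplices (5): [0,1,2,3], [0,1,2,4], [0,1,3,4], [0,2,3,4], [1,2,3,4]

so the chain groups are C_0 ≅ Z^5, C_1 ≅ Z^10, C_2 ≅ Z^10, C_3 ≅ Z^5.

Boundary ∂_1: C_1 → C_0 sends each edge [p,q] (with p < q) to q − p.
The 5×10 boundary matrix has rank 4 and Smith normal form diag(1,1,1,1).

Boundary ∂_2: C_2 → C_1 acts by ∂[p,q,r] = [q,r] − [p,r] + [p,q]. For instance
  ∂[0,3,4] = [3,4] − [0,4] + [0,3],
  ∂[1,3,4] = [3,4] − [1,4] + [1,3].
As a 10×10 matrix over Z this has rank 6, with invariant factors (1,1,1,1,1,1).

The boundary map ∂_3: C_3 → C_2 sends each 3-simplex σ to the alternating sum Σ_i (−1)^i (σ with its i-th vertex removed). For instance
  ∂[0,2,3,4] = [2,3,4] − [0,3,4] + [0,2,4] − [0,2,3],
  ∂[0,1,2,4] = [1,2,4] − [0,2,4] + [0,1,4] − [0,1,2].
The 10×5 boundary matrix has rank 4 and Smith normal form diag(1,1,1,1).

From H_k ≅ ker(∂_k) / im(∂_{k+1}) we obtain:

  H_0: rank C_0 − rank ∂_1 = 5 − 4 = 1, and the invariant factors of ∂_1 are all 1, so H_0 = Z.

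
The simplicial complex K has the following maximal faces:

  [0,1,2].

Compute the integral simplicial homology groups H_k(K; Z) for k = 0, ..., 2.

H_0 ≅ Z,  H_1 = 0,  H_2 = 0.

Take the total order 0 < 1 < 2 on the vertex set. Then K (dimension 2) consists of the simplices:

  0-simplices (3): [0], [1], [2]
  1-simplices (3): [0,1], [0,2], [1,2]
  2-simplices (1): [0,1,2]

giving chain groups C_0 ≅ Z^3, C_1 ≅ Z^3, C_2 ≅ Z^1.

∂_1: C_1 → C_0 maps an edge to its endpoints' difference, ∂[p,q] = q − p.
The 3×3 boundary matrix has rank 2 and Smith normal form diag(1,1).

The boundary map ∂_2: C_2 → C_1 sends each 2-simplex [p,q,r] to [q,r] − [p,r] + [p,q]. For instance
  ∂[0,1,2] = [1,2] − [0,2] + [0,1].
As a 3×1 matrix over Z this has rank 1, with invariant factors (1).

Now H_k = ker ∂_k / im ∂_{k+1}, so:

  H_0: rank C_0 − rank ∂_1 = 3 − 2 = 1, and the invariant factors of ∂_1 are all 1, so H_0 = Z.
  H_1: rank ker ∂_1 − rank ∂_2 = (3 − 2) − 1 = 0, and the invariant factors of ∂_2 are all 1, so H_1 = 0.
  H_2: rank ker ∂_2 − rank ∂_3 = (1 − 1) − 0 = 0, and there is no ∂_3, so H_2 = 0.

As a check, the Euler characteristic is 3 − 3 + 1 = 1, which agrees with 1 − 0 + 0 = 1.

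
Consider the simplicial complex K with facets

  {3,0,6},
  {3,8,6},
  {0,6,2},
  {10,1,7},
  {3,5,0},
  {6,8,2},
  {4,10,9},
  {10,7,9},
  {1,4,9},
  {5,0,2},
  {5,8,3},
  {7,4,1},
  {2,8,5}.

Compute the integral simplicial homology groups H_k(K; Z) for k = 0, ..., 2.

Order the vertices as 0 < 1 < 2 < 3 < 4 < 5 < 6 < 7 < 8 < 9 < 10. Listing each simplex with vertices in this order, K has dimension 2 with simplices:

  0-simplices (11): [0], [1], [2], [3], [4], [5], [6], [7], [8], [9], [10]
  1-simplices (22): [0,2], [0,3], [0,5], [0,6], [1,4], [1,7], [1,9], [1,10], [2,5], [2,6], [2,8], [3,5], [3,6], [3,8], [4,7], [4,9], [4,10], [5,8], [6,8], [7,9], [7,10], [9,10]
  2-simplices (13): [0,2,5], [0,2,6], [0,3,5], [0,3,6], [1,4,7], [1,4,9], [1,7,10], [2,5,8], [2,6,8], [3,5,8], [3,6,8], [4,9,10], [7,9,10]

giving chain groups C_0 ≅ Z^11, C_1 ≅ Z^22, C_2 ≅ Z^13.

Boundary ∂_1: C_1 → C_0 maps an edge to its endpoints' difference, ∂[p,q] = q − p. For instance
  ∂[3,8] = [8] − [3].
As a 11×22 matrix over Z this has rank 9, with invariant factors (1,1,1,1,1,1,1,1,1).

∂_2: C_2 → C_1 sends each 2-simplex [p,q,r] to [q,r] − [p,r] + [p,q]. For instance
  ∂[0,2,5] = [2,5] − [0,5] + [0,2],
  ∂[2,6,8] = [6,8] − [2,8] + [2,6].
The 22×13 boundary matrix has rank 12 and Smith normal form diag(1,1,1,1,1,1,1,1,1,1,1,1).

From H_k ≅ ker(∂_k) / im(∂_{k+1}) we obtain:

  H_0: rank C_0 − rank ∂_1 = 11 − 9 = 2, and the invariant factors of ∂_1 are all 1, so H_0 = Z^2.
  H_1: rank ker ∂_1 − rank ∂_2 = (22 − 9) − 12 = 1, and the invariant factors of ∂_2 are all 1, so H_1 = Z.
  H_2: rank ker ∂_2 − rank ∂_3 = (13 − 12) − 0 = 1, and there is no ∂_3, so H_2 = Z.

As a check, the Euler characteristic is 11 − 22 + 13 = 2, which agrees with 2 − 1 + 1 = 2.
(K is a triangulation of the disjoint union of the Möbius band and the 2-sphere S^2.)

H_0 ≅ Z^2,  H_1 ≅ Z,  H_2 ≅ Z.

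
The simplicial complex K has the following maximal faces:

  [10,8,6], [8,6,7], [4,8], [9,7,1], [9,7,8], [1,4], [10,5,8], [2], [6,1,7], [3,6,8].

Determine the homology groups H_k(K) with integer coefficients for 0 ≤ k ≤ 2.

H_0 ≅ Z^2,  H_1 ≅ Z,  H_2 = 0.

Order the vertices as 1 < 2 < 3 < 4 < 5 < 6 < 7 < 8 < 9 < 10. Listing each simplex with vertices in this order, K has dimension 2 with simplices:

  0-simplices (10): [1], [2], [3], [4], [5], [6], [7], [8], [9], [10]
  1-simplices (16): [1,4], [1,6], [1,7], [1,9], [3,6], [3,8], [4,8], [5,8], [5,10], [6,7], [6,8], [6,10], [7,8], [7,9], [8,9], [8,10]
  2-simplices (7): [1,6,7], [1,7,9], [3,6,8], [5,8,10], [6,7,8], [6,8,10], [7,8,9]

Hence C_0 ≅ Z^10, C_1 ≅ Z^16, C_2 ≅ Z^7.

Boundary ∂_1: C_1 → C_0 is given by ∂[p,q] = [q] − [p]. For instance
  ∂[7,9] = [9] − [7].
As a 10×16 matrix over Z this has rank 8, with invariant factors (1,1,1,1,1,1,1,1).

The boundary map ∂_2: C_2 → C_1 sends each 2-simplex [p,q,r] to [q,r] − [p,r] + [p,q]. For instance
  ∂[1,7,9] = [7,9] − [1,9] + [1,7],
  ∂[5,8,10] = [8,10] − [5,10] + [5,8].
The resulting 16×7 matrix has rank 7, and its Smith normal form has invariant factors (1,1,1,1,1,1,1).

Now H_k = ker ∂_k / im ∂_{k+1}, so:

  H_0: rank C_0 − rank ∂_1 = 10 − 8 = 2, and the invariant factors of ∂_1 are all 1, so H_0 ≅ Z^2.
  H_1: rank ker ∂_1 − rank ∂_2 = (16 − 8) − 7 = 1, and the invariant factors of ∂_2 are all 1, so H_1 ≅ Z.
  H_2: rank ker ∂_2 − rank ∂_3 = (7 − 7) − 0 = 0, and there is no ∂_3, so H_2 ≅ 0.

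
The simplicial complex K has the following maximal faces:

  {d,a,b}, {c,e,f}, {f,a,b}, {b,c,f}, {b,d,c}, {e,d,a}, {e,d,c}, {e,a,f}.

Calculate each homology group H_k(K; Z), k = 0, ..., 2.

We work with the vertex ordering a < b < c < d < e < f. The simplices of K, each written with vertices in increasing order, are:

  0-simplices (6): a, b, c, d, e, f
  1-simplices (12): ab, ad, ae, af, bc, bd, bf, cd, ce, cf, de, ef
  2-simplices (8): abd, abf, ade, aef, bcd, bcf, cde, cef

Hence C_0 ≅ Z^6, C_1 ≅ Z^12, C_2 ≅ Z^8.

The boundary map ∂_1: C_1 → C_0 sends each edge [p,q] (with p < q) to q − p. For instance
  ∂ad = d − a.
This gives a 6×12 integer matrix of rank 5; reducing to Smith normal form yields diagonal entries (1,1,1,1,1).

∂_2: C_2 → C_1 acts by ∂[p,q,r] = [q,r] − [p,r] + [p,q]. For instance
  ∂abd = bd − ad + ab,
  ∂abf = bf − af + ab.
As a 12×8 matrix over Z this has rank 7, with invariant factors (1,1,1,1,1,1,1).

From H_k ≅ ker(∂_k) / im(∂_{k+1}) we obtain:

  H_0: rank C_0 − rank ∂_1 = 6 − 5 = 1, and the invariant factors of ∂_1 are all 1, so H_0 = Z.
  H_1: rank ker ∂_1 − rank ∂_2 = (12 − 5) − 7 = 0, and the invariant factors of ∂_2 are all 1, so H_1 = 0.
  H_2: rank ker ∂_2 − rank ∂_3 = (8 − 7) − 0 = 1, and there is no ∂_3, so H_2 = Z.

(K is a triangulation of the 2-sphere S^2.)

H_0 = Z,  H_1 = 0,  H_2 = Z.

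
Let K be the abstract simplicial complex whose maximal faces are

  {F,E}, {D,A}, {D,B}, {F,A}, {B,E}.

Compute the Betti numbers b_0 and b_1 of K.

b_0 = 1, b_1 = 1.

Order the vertices as A < B < D < E < F. Listing each simplex with vertices in this order, K has dimension 1 with simplices:

  0-simplices (5): A, B, D, E, F
  1-simplices (5): AD, AF, BD, BE, EF

Hence C_0 ≅ Z^5, C_1 ≅ Z^5.

∂_1: C_1 → C_0 maps an edge to its endpoints' difference, ∂[p,q] = q − p. For instance
  ∂BE = E − B.
The resulting 5×5 matrix has rank 4, and its Smith normal form has invariant factors (1,1,1,1).

Now H_k = ker ∂_k / im ∂_{k+1}, so:

  H_0: rank C_0 − rank ∂_1 = 5 − 4 = 1, and the invariant factors of ∂_1 are all 1, so H_0 = Z.
  H_1: rank ker ∂_1 − rank ∂_2 = (5 − 4) − 0 = 1, and there is no ∂_2, so H_1 = Z.

As a check, the Euler characteristic is 5 − 5 = 0, which agrees with 1 − 1 = 0.

Hence the Betti numbers are b_0 = 1, b_1 = 1.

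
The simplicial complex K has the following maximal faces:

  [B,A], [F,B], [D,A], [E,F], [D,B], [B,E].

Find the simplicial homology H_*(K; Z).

H_0 = Z,  H_1 = Z^2.

K has 5 vertices, 6 edges.
rank ∂_0 = 0, rank ∂_1 = 4 ⇒ b_0 = 5 − 0 − 4 = 1; all invariant factors of ∂_1 are 1 so no torsion. So H_0 ≅ Z.
rank ∂_1 = 4, rank ∂_2 = 0 ⇒ b_1 = 6 − 4 − 0 = 2. So H_1 ≅ Z^2.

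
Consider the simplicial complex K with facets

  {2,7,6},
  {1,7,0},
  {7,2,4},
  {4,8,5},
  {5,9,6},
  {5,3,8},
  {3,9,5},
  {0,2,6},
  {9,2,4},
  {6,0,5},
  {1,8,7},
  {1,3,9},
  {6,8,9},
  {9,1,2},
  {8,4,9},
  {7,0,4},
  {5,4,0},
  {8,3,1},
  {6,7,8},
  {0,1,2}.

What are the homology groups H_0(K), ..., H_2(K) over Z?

K has 10 vertices, 30 edges, 20 triangles.
rank ∂_0 = 0, rank ∂_1 = 9 ⇒ b_0 = 10 − 0 − 9 = 1; all invariant factors of ∂_1 are 1 so no torsion. So H_0 ≅ Z.
rank ∂_1 = 9, rank ∂_2 = 20 ⇒ b_1 = 30 − 9 − 20 = 1; ∂_2 has invariant factor(s) [2] giving torsion. So H_1 ≅ Z × Z/2.
rank ∂_2 = 20, rank ∂_3 = 0 ⇒ b_2 = 20 − 20 − 0 = 0. So H_2 ≅ 0.

H_0 = Z,  H_1 = Z × Z/2,  H_2 = 0.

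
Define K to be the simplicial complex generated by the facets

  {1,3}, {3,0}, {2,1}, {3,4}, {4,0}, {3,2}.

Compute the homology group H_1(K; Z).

K has 5 vertices, 6 edges.
rank ∂_1 = 4, rank ∂_2 = 0 ⇒ b_1 = 6 − 4 − 0 = 2. So H_1 = Z^2.

H_1 = Z^2.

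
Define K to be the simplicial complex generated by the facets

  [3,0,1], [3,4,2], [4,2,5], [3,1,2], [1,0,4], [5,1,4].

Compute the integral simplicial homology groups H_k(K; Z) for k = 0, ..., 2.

H_0 ≅ Z,  H_1 ≅ Z,  H_2 = 0.

We work with the vertex ordering 0 < 1 < 2 < 3 < 4 < 5. The simplices of K, each written with vertices in increasing order, are:

  0-simplices (6): [0], [1], [2], [3], [4], [5]
  1-simplices (12): [0,1], [0,3], [0,4], [1,2], [1,3], [1,4], [1,5], [2,3], [2,4], [2,5], [3,4], [4,5]
  2-simplices (6): [0,1,3], [0,1,4], [1,2,3], [1,4,5], [2,3,4], [2,4,5]

giving chain groups C_0 ≅ Z^6, C_1 ≅ Z^12, C_2 ≅ Z^6.

∂_1: C_1 → C_0 is given by ∂[p,q] = [q] − [p]. For instance
  ∂[1,4] = [4] − [1].
As a 6×12 matrix over Z this has rank 5, with invariant factors (1,1,1,1,1).

The boundary map ∂_2: C_2 → C_1 sends each 2-simplex [p,q,r] to [q,r] − [p,r] + [p,q]. For instance
  ∂[1,2,3] = [2,3] − [1,3] + [1,2],
  ∂[1,4,5] = [4,5] − [1,5] + [1,4].
The resulting 12×6 matrix has rank 6, and its Smith normal form has invariant factors (1,1,1,1,1,1).

From H_k ≅ ker(∂_k) / im(∂_{k+1}) we obtain:

  H_0: rank C_0 − rank ∂_1 = 6 − 5 = 1, and the invariant factors of ∂_1 are all 1, so H_0 = Z.
  H_1: rank ker ∂_1 − rank ∂_2 = (12 − 5) − 6 = 1, and the invariant factors of ∂_2 are all 1, so H_1 = Z.
  H_2: rank ker ∂_2 − rank ∂_3 = (6 − 6) − 0 = 0, and there is no ∂_3, so H_2 = 0.

As a check, the Euler characteristic is 6 − 12 + 6 = 0, which agrees with 1 − 1 + 0 = 0.
(K is a triangulation of the cylinder S^1 x I.)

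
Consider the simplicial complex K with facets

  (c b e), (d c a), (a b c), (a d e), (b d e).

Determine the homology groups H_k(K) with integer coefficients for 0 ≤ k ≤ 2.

H_0 ≅ Z,  H_1 ≅ Z,  H_2 = 0.

Fix the vertex order a < b < c < d < e and write every simplex with vertices in increasing order. Then dim K = 2 and the simplices of K are:

  0-simplices (5): a, b, c, d, e
  1-simplices (10): ab, ac, ad, ae, bc, bd, be, cd, ce, de
  2-simplices (5): abc, acd, ade, bce, bde

Hence C_0 ≅ Z^5, C_1 ≅ Z^10, C_2 ≅ Z^5.

∂_1: C_1 → C_0 sends each edge [p,q] (with p < q) to q − p. For instance
  ∂cd = d − c.
As a 5×10 matrix over Z this has rank 4, with invariant factors (1,1,1,1).

∂_2: C_2 → C_1 sends each 2-simplex [p,q,r] to [q,r] − [p,r] + [p,q]. For instance
  ∂ade = de − ae + ad,
  ∂abc = bc − ac + ab.
The 10×5 boundary matrix has rank 5 and Smith normal form diag(1,1,1,1,1).

Reading off H_k = ker ∂_k / im ∂_{k+1}:

  H_0: rank C_0 − rank ∂_1 = 5 − 4 = 1, and the invariant factors of ∂_1 are all 1, so H_0 = Z.
  H_1: rank ker ∂_1 − rank ∂_2 = (10 − 4) − 5 = 1, and the invariant factors of ∂_2 are all 1, so H_1 = Z.
  H_2: rank ker ∂_2 − rank ∂_3 = (5 − 5) − 0 = 0, and there is no ∂_3, so H_2 = 0.

As a check, the Euler characteristic is 5 − 10 + 5 = 0, which agrees with 1 − 1 + 0 = 0.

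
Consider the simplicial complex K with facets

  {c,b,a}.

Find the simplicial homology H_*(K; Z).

H_0 ≅ Z,  H_1 = 0,  H_2 = 0.

Order the vertices as a < b < c. Listing each simplex with vertices in this order, K has dimension 2 with simplices:

  0-simplices (3): a, b, c
  1-simplices (3): ab, ac, bc
  2-simplices (1): abc

Hence C_0 ≅ Z^3, C_1 ≅ Z^3, C_2 ≅ Z^1.

∂_1: C_1 → C_0 is given by ∂[p,q] = [q] − [p]. For instance
  ∂bc = c − b.
This gives a 3×3 integer matrix of rank 2; reducing to Smith normal form yields diagonal entries (1,1).

The boundary map ∂_2: C_2 → C_1 acts by ∂[p,q,r] = [q,r] − [p,r] + [p,q]. For instance
  ∂abc = bc − ac + ab.
This gives a 3×1 integer matrix of rank 1; reducing to Smith normal form yields diagonal entries (1).

From H_k ≅ ker(∂_k) / im(∂_{k+1}) we obtain:

  H_0: rank C_0 − rank ∂_1 = 3 − 2 = 1, and the invariant factors of ∂_1 are all 1, so H_0 = Z.
  H_1: rank ker ∂_1 − rank ∂_2 = (3 − 2) − 1 = 0, and the invariant factors of ∂_2 are all 1, so H_1 = 0.
  H_2: rank ker ∂_2 − rank ∂_3 = (1 − 1) − 0 = 0, and there is no ∂_3, so H_2 = 0.

As a check, the Euler characteristic is 3 − 3 + 1 = 1, which agrees with 1 − 0 + 0 = 1.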